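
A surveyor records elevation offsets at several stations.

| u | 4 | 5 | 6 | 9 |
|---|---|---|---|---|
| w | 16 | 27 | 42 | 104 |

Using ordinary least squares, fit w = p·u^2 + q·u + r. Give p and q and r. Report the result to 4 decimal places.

With design matrix A, AᵀA = [[8738, 1134, 158]; [1134, 158, 24]; [158, 24, 4]] and Aᵀw = [10867, 1387, 189]ᵀ.
Solving the 3×3 system (Gaussian elimination) gives p = 563/362, q = -469/181, r = 247/181.

p = 1.5552, q = -2.5912, r = 1.3646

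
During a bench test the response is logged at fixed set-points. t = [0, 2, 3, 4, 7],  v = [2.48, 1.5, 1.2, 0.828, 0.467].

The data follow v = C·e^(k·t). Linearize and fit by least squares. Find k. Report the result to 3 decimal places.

With ln vᵢ as the transformed response and tᵢ as the regressor:
Σt = 16.0000, Σ(t)² = 78.0000, Σln v = 0.5459, Σt·ln v = -4.7271.
Equations: 78.0000·k + 16.0000·ln C = -4.7271;  16.0000·k + 5·ln C = 0.5459.
Δ = 78.0000·5 − (16.0000)² = 134.0000; k = (-4.7271·5 − 16.0000·0.5459)/134.0000 = -0.24156, ln C = (78.0000·0.5459 − 16.0000·-4.7271)/134.0000 = 0.88217.

k = -0.242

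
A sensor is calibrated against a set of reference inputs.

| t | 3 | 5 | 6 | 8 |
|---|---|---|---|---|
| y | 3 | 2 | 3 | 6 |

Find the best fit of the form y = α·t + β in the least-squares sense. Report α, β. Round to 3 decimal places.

α = 0.615, β = 0.115

MᵀM·[α, β]ᵀ = Mᵀy reads: 134·α + 22·β = 85;  22·α + 4·β = 14.
(Σt·t = 134, Σt = 22, Σ1 = 4, Σt·y = 85, Σy = 14.)
Eliminating β: 4·(row 1) − 22·(row 2) gives 52·α = 4·85 − 22·14 = 32, so α = 8/13.
Then β = (14 − 22·(8/13))/4 = 3/26.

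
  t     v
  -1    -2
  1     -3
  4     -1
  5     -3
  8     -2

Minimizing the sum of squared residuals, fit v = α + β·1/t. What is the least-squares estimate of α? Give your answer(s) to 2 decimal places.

Forming XᵀX = [[5, 23/40]; [23/40, 3389/1600]] and Xᵀv = [-11, -21/10]ᵀ gives XᵀX·[α, β]ᵀ = Xᵀv.
Eliminating β: (3389/1600)·(row 1) − (23/40)·(row 2) gives (513/50)·α = (3389/1600)·(-11) − (23/40)·(-21/10) = -35347/1600, so α = -35347/16416.
Then β = ((-21/10) − (23/40)·(-35347/16416))/(3389/1600) = -835/2052.

α = -2.15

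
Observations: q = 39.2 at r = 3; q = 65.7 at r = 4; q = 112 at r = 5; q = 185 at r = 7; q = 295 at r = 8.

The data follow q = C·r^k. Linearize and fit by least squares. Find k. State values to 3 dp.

k = 1.990

Let Y = ln q. Fitting Y = k·ln r + ln C by least squares:
Σln r = 8.1197, Σ(ln r)² = 13.8297, Σln q = 23.4796, Σln r·ln q = 39.4104.
Equations: 13.8297·k + 8.1197·ln C = 39.4104;  8.1197·k + 5·ln C = 23.4796.
Slope k = (n·Σln r·ln q − Σln r·Σln q)/(n·Σ(ln r)² − (Σln r)²) = (5·39.4104 − 8.1197·23.4796)/3.2190 = 1.98972; ln C = (Σln q − k·Σln r)/n = 1.46473.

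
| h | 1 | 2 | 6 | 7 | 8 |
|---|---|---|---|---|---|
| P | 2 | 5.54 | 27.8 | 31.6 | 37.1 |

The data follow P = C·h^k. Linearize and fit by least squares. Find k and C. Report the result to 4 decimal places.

k = 1.4184, C = 2.0392

Linearized form: ln P = k·ln h + ln C. From the 5 transformed points,
Over the data: Σln h = 6.5103, Σ(ln h)² = 11.8015, Σln P = 12.7970, Σln h·ln P = 21.3782.
Normal system: [[11.8015, 6.5103]; [6.5103, 5]]·[k, ln C]ᵀ = [21.3782, 12.7970]ᵀ.
Δ = 11.8015·5 − (6.5103)² = 16.6240; k = (21.3782·5 − 6.5103·12.7970)/16.6240 = 1.41839, ln C = (11.8015·12.7970 − 6.5103·21.3782)/16.6240 = 0.71257, so C = exp(0.71257) = 2.03923.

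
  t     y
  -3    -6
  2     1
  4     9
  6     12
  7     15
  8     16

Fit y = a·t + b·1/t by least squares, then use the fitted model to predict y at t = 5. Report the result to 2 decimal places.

ŷ = 10.00

From the data, Σt·t = 178, Σt·1/t = 6, Σ1/t·1/t = 13757/28224.
Moment sums: Σt·y = 361, Σ1/t·y = 305/28.
det = 178·(13757/28224) − 6² = 716341/14112.
a = (361·(13757/28224) − 6·(305/28))/(716341/14112) = 3121637/1432682; b = (178·(305/28) − 6·361)/(716341/14112) = -3204432/716341.
At t = 5: ŷ = (3121637/1432682)·(5) + (-3204432/716341)·(1/5) = 71632061/7163410.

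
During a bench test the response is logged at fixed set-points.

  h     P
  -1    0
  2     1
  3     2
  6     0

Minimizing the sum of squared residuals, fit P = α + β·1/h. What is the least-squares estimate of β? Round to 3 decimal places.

β = 0.840

From the data, Σ1 = 4, Σ1/h = 0, Σ1/h·1/h = 25/18.
For AᵀP: ΣP = 3, Σ1/h·P = 7/6.
AᵀA·[α, β]ᵀ = AᵀP becomes [[4, 0]; [0, 25/18]]·[α, β]ᵀ = [3, 7/6]ᵀ.
Eliminating β: (25/18)·(row 1) − 0·(row 2) gives (50/9)·α = (25/18)·3 − 0·(7/6) = 25/6, so α = 3/4.
Then β = ((7/6) − 0·(3/4))/(25/18) = 21/25.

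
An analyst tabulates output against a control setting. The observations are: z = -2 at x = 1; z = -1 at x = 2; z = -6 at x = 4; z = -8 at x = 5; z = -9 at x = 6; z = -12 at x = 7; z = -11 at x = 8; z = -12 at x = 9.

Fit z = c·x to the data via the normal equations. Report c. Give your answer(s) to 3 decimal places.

Forming AᵀA = [[276]] and Aᵀz = [-402]ᵀ gives AᵀA·[c]ᵀ = Aᵀz.
c = (-402)/276 = -1.45652.

c = -1.457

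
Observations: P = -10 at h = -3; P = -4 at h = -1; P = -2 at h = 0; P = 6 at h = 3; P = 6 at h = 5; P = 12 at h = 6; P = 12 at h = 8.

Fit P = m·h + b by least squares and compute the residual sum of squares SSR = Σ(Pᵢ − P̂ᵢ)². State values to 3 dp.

Entries of XᵀX: Σh·h = 144, Σh = 18, Σ1 = 7.
Moment sums: Σh·P = 250, ΣP = 20.
So XᵀX·[m, b]ᵀ = XᵀP: [[144, 18]; [18, 7]]·[m, b]ᵀ = [250, 20]ᵀ.
det = 144·7 − 18² = 684.
m = (250·7 − 18·20)/684 = 695/342; b = (144·20 − 18·250)/684 = -45/19.
Residuals: -175/114, 137/342, 7/19, 259/114, -613/342, 124/57, -17/9; SSR = 3305/171.

SSR = 19.327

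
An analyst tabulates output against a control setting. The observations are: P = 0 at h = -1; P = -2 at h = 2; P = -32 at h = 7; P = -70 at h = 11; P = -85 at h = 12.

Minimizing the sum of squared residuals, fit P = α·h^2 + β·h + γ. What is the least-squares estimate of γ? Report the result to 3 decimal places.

γ = 0.331

Sums needed: Σh^2·h^2 = 37795, Σh^2·h = 3409, Σh^2 = 319, Σh·h = 319, Σh = 31, Σ1 = 5.
And Σh^2·P = -22286, Σh·P = -2018, ΣP = -189.
So AᵀA·[α, β, γ]ᵀ = AᵀP: [[37795, 3409, 319]; [3409, 319, 31]; [319, 31, 5]]·[α, β, γ]ᵀ = [-22286, -2018, -189]ᵀ.
Row-reducing yields α = -71503/136178, β = -101725/136178, γ = 22529/68089.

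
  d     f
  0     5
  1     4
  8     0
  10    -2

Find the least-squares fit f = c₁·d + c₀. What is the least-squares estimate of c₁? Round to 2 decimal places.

With design matrix M, MᵀM = [[165, 19]; [19, 4]] and Mᵀf = [-16, 7]ᵀ.
Eliminating c₀: 4·(row 1) − 19·(row 2) gives 299·c₁ = 4·(-16) − 19·7 = -197, so c₁ = -197/299.
Then c₀ = (7 − 19·(-197/299))/4 = 1459/299.

c₁ = -0.66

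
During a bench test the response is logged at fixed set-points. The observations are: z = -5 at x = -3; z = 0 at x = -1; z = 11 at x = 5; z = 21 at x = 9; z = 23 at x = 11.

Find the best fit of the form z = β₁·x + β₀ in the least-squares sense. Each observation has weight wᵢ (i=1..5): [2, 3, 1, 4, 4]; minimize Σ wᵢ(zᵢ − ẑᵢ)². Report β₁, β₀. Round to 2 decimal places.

MᵀWM·[β₁, β₀]ᵀ = MᵀWz reads: 854·β₁ + 76·β₀ = 1853;  76·β₁ + 14·β₀ = 177.
(Σwᵢ·x·x = 854, Σwᵢ·x = 76, Σwᵢ·1 = 14, Σwᵢ·x·z = 1853, Σwᵢ·z = 177.)
Eliminating β₀: 14·(row 1) − 76·(row 2) gives 6180·β₁ = 14·1853 − 76·177 = 12490, so β₁ = 1249/618.
Then β₀ = (177 − 76·(1249/618))/14 = 1033/618.

β₁ = 2.02, β₀ = 1.67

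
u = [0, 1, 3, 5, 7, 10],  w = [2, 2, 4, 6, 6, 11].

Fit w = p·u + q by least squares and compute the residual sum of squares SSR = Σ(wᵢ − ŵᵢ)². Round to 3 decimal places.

Forming AᵀA = [[184, 26]; [26, 6]] and Aᵀw = [196, 31]ᵀ gives AᵀA·[p, q]ᵀ = Aᵀw.
Eliminating q: 6·(row 1) − 26·(row 2) gives 428·p = 6·196 − 26·31 = 370, so p = 185/214.
Then q = (31 − 26·(185/214))/6 = 152/107.
Residuals: 62/107, -61/214, -3/214, 55/214, -315/214, 100/107; SSR = 377/107.

SSR = 3.523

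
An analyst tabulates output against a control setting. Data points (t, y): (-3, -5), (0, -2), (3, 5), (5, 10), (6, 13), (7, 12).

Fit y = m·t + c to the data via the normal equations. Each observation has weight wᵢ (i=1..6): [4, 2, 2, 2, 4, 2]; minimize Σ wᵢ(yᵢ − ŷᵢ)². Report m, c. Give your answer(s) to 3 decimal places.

XᵀWX·[m, c]ᵀ = XᵀWy reads: 346·m + 42·c = 670;  42·m + 16·c = 82.
(Σwᵢ·t·t = 346, Σwᵢ·t = 42, Σwᵢ·1 = 16, Σwᵢ·t·y = 670, Σwᵢ·y = 82.)
det = 346·16 − 42² = 3772.
m = (670·16 − 42·82)/3772 = 1819/943; c = (346·82 − 42·670)/3772 = 58/943.

m = 1.929, c = 0.062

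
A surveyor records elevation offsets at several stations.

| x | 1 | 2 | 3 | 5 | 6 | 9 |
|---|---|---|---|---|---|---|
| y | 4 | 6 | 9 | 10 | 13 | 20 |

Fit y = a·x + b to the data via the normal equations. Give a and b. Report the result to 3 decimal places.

a = 1.900, b = 2.100

Entries of MᵀM: Σx·x = 156, Σx = 26, Σ1 = 6.
Right-hand side: Σx·y = 351, Σy = 62.
MᵀM·[a, b]ᵀ = Mᵀy becomes [[156, 26]; [26, 6]]·[a, b]ᵀ = [351, 62]ᵀ.
det = 156·6 − 26² = 260.
a = (351·6 − 26·62)/260 = 19/10; b = (156·62 − 26·351)/260 = 21/10.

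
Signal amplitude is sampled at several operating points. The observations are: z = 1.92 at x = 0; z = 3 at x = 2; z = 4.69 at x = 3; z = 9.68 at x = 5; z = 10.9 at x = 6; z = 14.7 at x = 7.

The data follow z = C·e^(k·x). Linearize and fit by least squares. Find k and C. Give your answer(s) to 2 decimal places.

Linearized form: ln z = k·x + ln C. From the 6 transformed points,
Σx = 23.0000, Σ(x)² = 123.0000, Σln z = 10.6430, Σx·ln z = 51.3313.
Equations: 123.0000·k + 23.0000·ln C = 51.3313;  23.0000·k + 6·ln C = 10.6430.
Δ = 123.0000·6 − (23.0000)² = 209.0000; k = (51.3313·6 − 23.0000·10.6430)/209.0000 = 0.30238, ln C = (123.0000·10.6430 − 23.0000·51.3313)/209.0000 = 0.61471, so C = exp(0.61471) = 1.84911.

k = 0.30, C = 1.85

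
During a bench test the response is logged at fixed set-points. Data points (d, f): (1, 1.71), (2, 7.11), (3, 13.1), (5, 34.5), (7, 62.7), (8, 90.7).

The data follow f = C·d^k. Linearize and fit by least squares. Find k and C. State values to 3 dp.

k = 1.862, C = 1.771

Let Y = ln f. Fitting Y = k·ln d + ln C by least squares:
Over the data: Σln d = 7.4265, Σ(ln d)² = 12.3883, Σln f = 17.2575, Σln d·ln f = 27.3109.
Normal system: [[12.3883, 7.4265]; [7.4265, 6]]·[k, ln C]ᵀ = [27.3109, 17.2575]ᵀ.
Slope k = (n·Σln d·ln f − Σln d·Σln f)/(n·Σ(ln d)² − (Σln d)²) = (6·27.3109 − 7.4265·17.2575)/19.1764 = 1.86178; ln C = (Σln f − k·Σln d)/n = 0.57182, so C = exp(0.57182) = 1.77149.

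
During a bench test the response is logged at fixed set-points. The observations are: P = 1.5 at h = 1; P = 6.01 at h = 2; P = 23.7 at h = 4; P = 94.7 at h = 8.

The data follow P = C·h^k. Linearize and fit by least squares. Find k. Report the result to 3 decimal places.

k = 1.992

Linearized form: ln P = k·ln h + ln C. From the 4 transformed points,
AᵀA = [[6.7263, 4.1589]; [4.1589, 4]], rhs = [15.0943, 9.9151]ᵀ  (here Σln h = 4.1589, Σ(ln h)² = 6.7263, Σln P = 9.9151, Σln h·ln P = 15.0943).
Solving (det = 9.6091): k = 1.99204, ln C = 0.40760.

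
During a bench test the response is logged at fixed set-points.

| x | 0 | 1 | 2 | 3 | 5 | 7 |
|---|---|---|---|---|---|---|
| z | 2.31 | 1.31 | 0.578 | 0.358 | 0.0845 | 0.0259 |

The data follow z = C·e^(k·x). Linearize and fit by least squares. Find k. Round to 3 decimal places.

With ln zᵢ as the transformed response and xᵢ as the regressor:
Σx = 18.0000, Σ(x)² = 88.0000, Σln z = -6.5926, Σx·ln z = -41.8376.
Normal system: [[88.0000, 18.0000]; [18.0000, 6]]·[k, ln C]ᵀ = [-41.8376, -6.5926]ᵀ.
Δ = 88.0000·6 − (18.0000)² = 204.0000; k = (-41.8376·6 − 18.0000·-6.5926)/204.0000 = -0.64881, ln C = (88.0000·-6.5926 − 18.0000·-41.8376)/204.0000 = 0.84767.

k = -0.649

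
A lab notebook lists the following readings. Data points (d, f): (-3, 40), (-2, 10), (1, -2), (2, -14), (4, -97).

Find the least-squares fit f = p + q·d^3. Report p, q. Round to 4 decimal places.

p = -1.1912, q = -1.5012

Setting ∂/∂p … = 0 gives: 5·p + 38·q = -63;  38·p + 4954·q = -7482.
Eliminating q: 4954·(row 1) − 38·(row 2) gives 23326·p = 4954·(-63) − 38·(-7482) = -27786, so p = -13893/11663.
Then q = ((-7482) − 38·(-13893/11663))/4954 = -17508/11663.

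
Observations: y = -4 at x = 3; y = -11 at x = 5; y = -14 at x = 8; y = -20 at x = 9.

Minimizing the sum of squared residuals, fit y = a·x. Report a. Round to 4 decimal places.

From the data, Σx·x = 179.
Right-hand side: Σx·y = -359.
So MᵀM·[a]ᵀ = Mᵀy: [[179]]·[a]ᵀ = [-359]ᵀ.
Hence a = -359 / 179 ≈ -2.00559.

a = -2.0056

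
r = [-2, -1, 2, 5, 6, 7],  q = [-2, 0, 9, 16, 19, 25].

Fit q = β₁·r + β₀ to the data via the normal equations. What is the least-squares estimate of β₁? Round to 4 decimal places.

β₁ = 2.8400

Sums needed: Σr·r = 119, Σr = 17, Σ1 = 6.
And Σr·q = 391, Σq = 67.
So XᵀX·[β₁, β₀]ᵀ = Xᵀq: [[119, 17]; [17, 6]]·[β₁, β₀]ᵀ = [391, 67]ᵀ.
det = 119·6 − 17² = 425.
β₁ = (391·6 − 17·67)/425 = 71/25; β₀ = (119·67 − 17·391)/425 = 78/25.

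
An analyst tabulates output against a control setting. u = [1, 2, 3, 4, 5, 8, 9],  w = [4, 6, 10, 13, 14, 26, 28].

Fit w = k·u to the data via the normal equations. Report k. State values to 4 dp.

Sums needed: Σu·u = 200.
Moment sums: Σu·w = 628.
Hence k = 628 / 200 ≈ 3.14.

k = 3.1400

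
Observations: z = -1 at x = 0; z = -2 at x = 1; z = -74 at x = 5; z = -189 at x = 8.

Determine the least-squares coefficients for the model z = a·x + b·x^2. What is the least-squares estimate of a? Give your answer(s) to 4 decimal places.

a = 0.1436

With design matrix A, AᵀA = [[90, 638]; [638, 4722]] and Aᵀz = [-1884, -13948]ᵀ.
det = 90·4722 − 638² = 17936.
a = ((-1884)·4722 − 638·(-13948))/17936 = 161/1121; b = (90·(-13948) − 638·(-1884))/17936 = -3333/1121.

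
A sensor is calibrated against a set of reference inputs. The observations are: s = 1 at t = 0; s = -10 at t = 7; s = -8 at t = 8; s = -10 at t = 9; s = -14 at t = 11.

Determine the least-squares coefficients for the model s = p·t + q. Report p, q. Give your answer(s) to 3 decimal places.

Normal-equation sums: Σt·t = 315, Σt = 35, Σ1 = 5.
Moment sums: Σt·s = -378, Σs = -41.
So XᵀX·[p, q]ᵀ = Xᵀs: [[315, 35]; [35, 5]]·[p, q]ᵀ = [-378, -41]ᵀ.
Determinant 315·5 − 35² = 350.
p = ((-378)·5 − 35·(-41))/350 = -13/10; q = (315·(-41) − 35·(-378))/350 = 9/10.

p = -1.300, q = 0.900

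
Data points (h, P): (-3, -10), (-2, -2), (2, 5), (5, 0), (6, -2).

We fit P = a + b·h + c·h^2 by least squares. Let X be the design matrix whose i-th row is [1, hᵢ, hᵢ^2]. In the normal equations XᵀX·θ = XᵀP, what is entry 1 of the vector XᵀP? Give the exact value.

Entry 1 ↔ basis 1, so (XᵀP)_{1} = Σᵢ Pᵢ = (1)·(-10) + (1)·(-2) + (1)·(5) + (1)·(0) + (1)·(-2) = -9.

-9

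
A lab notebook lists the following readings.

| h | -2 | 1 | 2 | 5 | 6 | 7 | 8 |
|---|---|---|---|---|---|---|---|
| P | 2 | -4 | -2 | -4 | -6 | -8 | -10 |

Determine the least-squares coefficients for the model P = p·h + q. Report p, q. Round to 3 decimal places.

p = -1.022, q = -0.630

Normal-equation sums: Σh·h = 183, Σh = 27, Σ1 = 7.
And Σh·P = -204, ΣP = -32.
AᵀA·[p, q]ᵀ = AᵀP becomes [[183, 27]; [27, 7]]·[p, q]ᵀ = [-204, -32]ᵀ.
Δ = 183·7 − 27² = 552.
p = ((-204)·7 − 27·(-32))/552 = -47/46; q = (183·(-32) − 27·(-204))/552 = -29/46.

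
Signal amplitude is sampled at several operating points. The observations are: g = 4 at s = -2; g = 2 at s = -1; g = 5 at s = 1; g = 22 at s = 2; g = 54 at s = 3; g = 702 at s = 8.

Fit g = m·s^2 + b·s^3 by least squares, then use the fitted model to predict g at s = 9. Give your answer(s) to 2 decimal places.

ĝ = 968.06

Sums needed: Σs^2·s^2 = 4211, Σs^2·s^3 = 33011, Σs^3·s^3 = 263003.
Moment sums: Σs^2·g = 45525, Σs^3·g = 361029.
Normal equations: [[4211, 33011]; [33011, 263003]]·[m, b]ᵀ = [45525, 361029]ᵀ.
Δ = 4211·263003 − 33011² = 17779512.
m = (45525·263003 − 33011·361029)/17779512 = 2303469/740813; b = (4211·361029 − 33011·45525)/17779512 = 727806/740813.
At s = 9: ĝ = (2303469/740813)·(81) + (727806/740813)·(729) = 717151563/740813.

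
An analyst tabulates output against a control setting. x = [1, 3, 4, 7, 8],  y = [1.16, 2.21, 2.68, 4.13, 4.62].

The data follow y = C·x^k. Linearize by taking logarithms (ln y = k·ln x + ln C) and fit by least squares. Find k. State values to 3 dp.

k = 0.663

Linearized form: ln y = k·ln x + ln C. From the 5 transformed points,
AᵀA = [[11.2394, 6.5103]; [6.5103, 5]], rhs = [8.1800, 4.8759]ᵀ  (here Σln x = 6.5103, Σ(ln x)² = 11.2394, Σln y = 4.8759, Σln x·ln y = 8.1800).
Δ = 11.2394·5 − (6.5103)² = 13.8136; k = (8.1800·5 − 6.5103·4.8759)/13.8136 = 0.66288, ln C = (11.2394·4.8759 − 6.5103·8.1800)/13.8136 = 0.11207.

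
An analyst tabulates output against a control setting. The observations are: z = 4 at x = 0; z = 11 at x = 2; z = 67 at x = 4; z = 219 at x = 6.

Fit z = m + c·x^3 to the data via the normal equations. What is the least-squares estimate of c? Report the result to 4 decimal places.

The normal equations are: 4·m + 288·c = 301;  288·m + 50816·c = 51680.
(Σ1 = 4, Σx^3 = 288, Σx^3·x^3 = 50816, Σz = 301, Σx^3·z = 51680.)
Eliminating c: 50816·(row 1) − 288·(row 2) gives 120320·m = 50816·301 − 288·51680 = 411776, so m = 3217/940.
Then c = (51680 − 288·(3217/940))/50816 = 3751/3760.

c = 0.9976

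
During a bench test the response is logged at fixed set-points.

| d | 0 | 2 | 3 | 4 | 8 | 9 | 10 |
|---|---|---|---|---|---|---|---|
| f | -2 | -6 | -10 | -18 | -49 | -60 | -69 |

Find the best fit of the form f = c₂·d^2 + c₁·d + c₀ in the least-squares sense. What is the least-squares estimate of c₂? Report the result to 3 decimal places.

The normal system XᵀX·[c₂, c₁, c₀]ᵀ = Xᵀf is [[21010, 2340, 274]; [2340, 274, 36]; [274, 36, 7]]·[c₂, c₁, c₀]ᵀ = [-15298, -1736, -214]ᵀ.
Row-reducing yields c₂ = -13723/27643, c₁ = -53918/27643, c₀ = -30636/27643.

c₂ = -0.496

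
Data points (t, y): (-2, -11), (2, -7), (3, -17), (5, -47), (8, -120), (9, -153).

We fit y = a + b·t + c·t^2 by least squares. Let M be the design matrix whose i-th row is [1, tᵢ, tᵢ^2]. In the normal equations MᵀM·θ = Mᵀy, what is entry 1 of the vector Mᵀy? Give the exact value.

-355

Entry 1 ↔ basis 1, so (Mᵀy)_{1} = Σᵢ yᵢ = (1)·(-11) + (1)·(-7) + (1)·(-17) + (1)·(-47) + (1)·(-120) + (1)·(-153) = -355.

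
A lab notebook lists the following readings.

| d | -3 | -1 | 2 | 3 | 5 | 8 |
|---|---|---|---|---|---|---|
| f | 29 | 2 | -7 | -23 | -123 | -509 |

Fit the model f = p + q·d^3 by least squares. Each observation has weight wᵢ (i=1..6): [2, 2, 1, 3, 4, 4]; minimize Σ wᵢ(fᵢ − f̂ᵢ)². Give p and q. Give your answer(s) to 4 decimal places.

The normal system AᵀWA·[p, q]ᵀ = AᵀWf is [[16, 2581]; [2581, 1114787]]·[p, q]ᵀ = [-2542, -1107421]ᵀ.
det = 16·1114787 − 2581² = 11175031.
p = ((-2542)·1114787 − 2581·(-1107421))/11175031 = 24465047/11175031; q = (16·(-1107421) − 2581·(-2542))/11175031 = -11157834/11175031.

p = 2.1893, q = -0.9985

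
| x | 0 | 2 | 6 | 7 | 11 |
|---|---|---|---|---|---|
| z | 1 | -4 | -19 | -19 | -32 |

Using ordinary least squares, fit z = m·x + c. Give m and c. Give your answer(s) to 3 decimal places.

m = -3.040, c = 1.209

With design matrix A, AᵀA = [[210, 26]; [26, 5]] and Aᵀz = [-607, -73]ᵀ.
det = 210·5 − 26² = 374.
m = ((-607)·5 − 26·(-73))/374 = -1137/374; c = (210·(-73) − 26·(-607))/374 = 226/187.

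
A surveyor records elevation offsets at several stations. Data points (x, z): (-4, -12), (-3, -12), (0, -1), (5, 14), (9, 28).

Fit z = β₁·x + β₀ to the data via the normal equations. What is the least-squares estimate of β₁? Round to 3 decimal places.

β₁ = 3.153

Entries of MᵀM: Σx·x = 131, Σx = 7, Σ1 = 5.
Moment sums: Σx·z = 406, Σz = 17.
MᵀM·[β₁, β₀]ᵀ = Mᵀz becomes [[131, 7]; [7, 5]]·[β₁, β₀]ᵀ = [406, 17]ᵀ.
Eliminating β₀: 5·(row 1) − 7·(row 2) gives 606·β₁ = 5·406 − 7·17 = 1911, so β₁ = 637/202.
Then β₀ = (17 − 7·(637/202))/5 = -205/202.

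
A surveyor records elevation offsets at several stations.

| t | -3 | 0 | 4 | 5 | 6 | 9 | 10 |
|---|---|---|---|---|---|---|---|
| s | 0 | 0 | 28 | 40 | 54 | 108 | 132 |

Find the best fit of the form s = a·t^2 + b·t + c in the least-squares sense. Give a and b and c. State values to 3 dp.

a = 1.022, b = 2.932, c = -0.237

With design matrix A, AᵀA = [[18819, 2107, 267]; [2107, 267, 31]; [267, 31, 7]] and Aᵀs = [25340, 2928, 362]ᵀ.
Row-reducing yields a = 21555/21098, b = 61849/21098, c = -2502/10549.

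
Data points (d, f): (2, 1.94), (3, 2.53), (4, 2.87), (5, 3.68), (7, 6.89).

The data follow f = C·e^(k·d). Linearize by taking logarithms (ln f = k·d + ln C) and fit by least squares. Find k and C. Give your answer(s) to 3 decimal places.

k = 0.248, C = 1.146

With ln fᵢ as the transformed response and dᵢ as the regressor:
Σd = 21.0000, Σ(d)² = 103.0000, Σln f = 5.8782, Σd·ln f = 28.3523.
Equations: 103.0000·k + 21.0000·ln C = 28.3523;  21.0000·k + 5·ln C = 5.8782.
Slope k = (n·Σd·ln f − Σd·Σln f)/(n·Σ(d)² − (Σd)²) = (5·28.3523 − 21.0000·5.8782)/74.0000 = 0.24756; ln C = (Σln f − k·Σd)/n = 0.13589, so C = exp(0.13589) = 1.14555.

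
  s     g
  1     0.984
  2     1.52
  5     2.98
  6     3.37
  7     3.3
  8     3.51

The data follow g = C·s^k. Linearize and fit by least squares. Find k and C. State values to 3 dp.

k = 0.640, C = 0.994

Let Y = ln g. Fitting Y = k·ln s + ln C by least squares:
Σln s = 8.1197, Σ(ln s)² = 14.3918, Σln g = 5.1590, Σln s·ln g = 9.1587.
Equations: 14.3918·k + 8.1197·ln C = 9.1587;  8.1197·k + 6·ln C = 5.1590.
Δ = 14.3918·6 − (8.1197)² = 20.4213; k = (9.1587·6 − 8.1197·5.1590)/20.4213 = 0.63968, ln C = (14.3918·5.1590 − 8.1197·9.1587)/20.4213 = -0.00584, so C = exp(-0.00584) = 0.99418.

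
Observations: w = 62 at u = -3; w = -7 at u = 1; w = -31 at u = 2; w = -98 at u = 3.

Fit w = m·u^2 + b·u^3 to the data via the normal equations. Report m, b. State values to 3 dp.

AᵀA·[m, b]ᵀ = Aᵀw reads: 179·m + 33·b = -455;  33·m + 1523·b = -4575.
det = 179·1523 − 33² = 271528.
m = ((-455)·1523 − 33·(-4575))/271528 = -270995/135764; b = (179·(-4575) − 33·(-455))/271528 = -401955/135764.

m = -1.996, b = -2.961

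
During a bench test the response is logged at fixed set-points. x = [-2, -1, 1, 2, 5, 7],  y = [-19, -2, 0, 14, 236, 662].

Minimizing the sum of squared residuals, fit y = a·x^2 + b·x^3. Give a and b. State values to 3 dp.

a = -0.701, b = 2.030

With design matrix A, AᵀA = [[3060, 19932]; [19932, 133404]] and Aᵀy = [38316, 256832]ᵀ.
Eliminating b: 133404·(row 1) − 19932·(row 2) gives 10931616·a = 133404·38316 − 19932·256832 = -7667760, so a = -159745/227742.
Then b = (256832 − 19932·(-159745/227742))/133404 = 154107/75914.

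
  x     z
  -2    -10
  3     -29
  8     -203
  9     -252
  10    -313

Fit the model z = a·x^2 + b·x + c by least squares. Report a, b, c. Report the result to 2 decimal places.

a = -3.05, b = -0.86, c = 0.57

Normal-equation sums: Σx^2·x^2 = 20754, Σx^2·x = 2260, Σx^2 = 258, Σx·x = 258, Σx = 28, Σ1 = 5.
For Aᵀz: Σx^2·z = -65005, Σx·z = -7089, Σz = -807.
AᵀA·[a, b, c]ᵀ = Aᵀz becomes [[20754, 2260, 258]; [2260, 258, 28]; [258, 28, 5]]·[a, b, c]ᵀ = [-65005, -7089, -807]ᵀ.
Inverting the 3×3 Gram matrix, [a, b, c]ᵀ = [-673789/221246, -190565/221246, 62786/110623]ᵀ.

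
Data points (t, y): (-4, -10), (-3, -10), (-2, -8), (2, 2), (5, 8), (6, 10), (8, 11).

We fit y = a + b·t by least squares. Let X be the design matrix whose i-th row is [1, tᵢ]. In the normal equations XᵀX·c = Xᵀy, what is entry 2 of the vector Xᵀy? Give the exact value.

278

Entry 2 ↔ basis t, so (Xᵀy)_{2} = Σᵢ (t)·yᵢ = (-4)·(-10) + (-3)·(-10) + (-2)·(-8) + (2)·(2) + (5)·(8) + (6)·(10) + (8)·(11) = 278.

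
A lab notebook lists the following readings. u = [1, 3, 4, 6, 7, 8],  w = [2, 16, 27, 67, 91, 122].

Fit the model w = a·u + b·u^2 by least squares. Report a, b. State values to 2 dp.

From the data, Σu·u = 175, Σu·u^2 = 1163, Σu^2·u^2 = 8131.
For Aᵀw: Σu·w = 2173, Σu^2·w = 15257.
Δ = 175·8131 − 1163² = 70356.
a = (2173·8131 − 1163·15257)/70356 = -6269/5863; b = (175·15257 − 1163·2173)/70356 = 11898/5863.

a = -1.07, b = 2.03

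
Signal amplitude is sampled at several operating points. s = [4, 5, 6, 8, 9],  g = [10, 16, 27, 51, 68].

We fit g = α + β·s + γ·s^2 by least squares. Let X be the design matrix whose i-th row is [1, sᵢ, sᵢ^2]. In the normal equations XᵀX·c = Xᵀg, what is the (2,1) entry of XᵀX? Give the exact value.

Row 2 ↔ basis s, column 1 ↔ basis 1, so (XᵀX)_{2,1} = Σᵢ s = (4)·(1) + (5)·(1) + (6)·(1) + (8)·(1) + (9)·(1) = 32.

32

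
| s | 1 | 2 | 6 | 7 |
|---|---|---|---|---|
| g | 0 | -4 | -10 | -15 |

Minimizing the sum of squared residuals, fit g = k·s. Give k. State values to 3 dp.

k = -1.922

Sums needed: Σs·s = 90.
Right-hand side: Σs·g = -173.
XᵀX·[k]ᵀ = Xᵀg becomes [[90]]·[k]ᵀ = [-173]ᵀ.
Hence k = -173 / 90 ≈ -1.92222.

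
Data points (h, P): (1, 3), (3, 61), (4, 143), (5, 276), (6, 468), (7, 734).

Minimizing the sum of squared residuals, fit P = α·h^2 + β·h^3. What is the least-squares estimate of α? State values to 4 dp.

α = 0.9541

The normal equations are: 4660·α + 28976·β = 62554;  28976·α + 184756·β = 398152.
Eliminating β: 184756·(row 1) − 28976·(row 2) gives 21354384·α = 184756·62554 − 28976·398152 = 20374472, so α = 2546809/2669298.
Then β = (398152 − 28976·(2546809/2669298))/184756 = 2676476/1334649.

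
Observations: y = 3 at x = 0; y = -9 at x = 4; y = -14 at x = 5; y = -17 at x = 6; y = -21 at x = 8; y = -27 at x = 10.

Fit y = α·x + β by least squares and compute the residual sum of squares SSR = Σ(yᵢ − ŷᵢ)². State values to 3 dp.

Forming MᵀM = [[241, 33]; [33, 6]] and Mᵀy = [-646, -85]ᵀ gives MᵀM·[α, β]ᵀ = Mᵀy.
det = 241·6 − 33² = 357.
α = ((-646)·6 − 33·(-85))/357 = -3; β = (241·(-85) − 33·(-646))/357 = 7/3.
Residuals: 2/3, 2/3, -4/3, -4/3, 2/3, 2/3; SSR = 16/3.

SSR = 5.333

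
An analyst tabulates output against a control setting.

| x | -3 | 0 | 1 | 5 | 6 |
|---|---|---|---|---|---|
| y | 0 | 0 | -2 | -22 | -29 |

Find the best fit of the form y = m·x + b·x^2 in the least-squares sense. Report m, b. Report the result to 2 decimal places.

Sums needed: Σx·x = 71, Σx·x^2 = 315, Σx^2·x^2 = 2003.
Right-hand side: Σx·y = -286, Σx^2·y = -1596.
So AᵀA·[m, b]ᵀ = Aᵀy: [[71, 315]; [315, 2003]]·[m, b]ᵀ = [-286, -1596]ᵀ.
Determinant 71·2003 − 315² = 42988.
m = ((-286)·2003 − 315·(-1596))/42988 = -35059/21494; b = (71·(-1596) − 315·(-286))/42988 = -11613/21494.

m = -1.63, b = -0.54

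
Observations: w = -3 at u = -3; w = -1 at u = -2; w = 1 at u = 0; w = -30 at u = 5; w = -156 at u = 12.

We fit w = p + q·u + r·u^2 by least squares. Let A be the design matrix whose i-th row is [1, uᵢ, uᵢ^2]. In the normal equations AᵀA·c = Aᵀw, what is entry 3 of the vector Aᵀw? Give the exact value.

-23245

Entry 3 ↔ basis u^2, so (Aᵀw)_{3} = Σᵢ (u^2)·wᵢ = (9)·(-3) + (4)·(-1) + (0)·(1) + (25)·(-30) + (144)·(-156) = -23245.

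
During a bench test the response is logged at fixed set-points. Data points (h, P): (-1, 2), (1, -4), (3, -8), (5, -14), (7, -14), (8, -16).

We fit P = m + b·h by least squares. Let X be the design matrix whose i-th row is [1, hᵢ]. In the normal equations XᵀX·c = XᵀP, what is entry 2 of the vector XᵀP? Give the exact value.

Entry 2 ↔ basis h, so (XᵀP)_{2} = Σᵢ (h)·Pᵢ = (-1)·(2) + (1)·(-4) + (3)·(-8) + (5)·(-14) + (7)·(-14) + (8)·(-16) = -326.

-326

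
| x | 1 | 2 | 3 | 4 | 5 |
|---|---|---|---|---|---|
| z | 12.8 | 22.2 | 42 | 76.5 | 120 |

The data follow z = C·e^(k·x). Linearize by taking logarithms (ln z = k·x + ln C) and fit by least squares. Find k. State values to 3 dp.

Let Y = ln z. Fitting Y = k·x + ln C by least squares:
AᵀA = [[55.0000, 15.0000]; [15.0000, 5]], rhs = [61.2493, 18.5120]ᵀ  (here Σx = 15.0000, Σ(x)² = 55.0000, Σln z = 18.5120, Σx·ln z = 61.2493).
Slope k = (n·Σx·ln z − Σx·Σln z)/(n·Σ(x)² − (Σx)²) = (5·61.2493 − 15.0000·18.5120)/50.0000 = 0.57133; ln C = (Σln z − k·Σx)/n = 1.98841.

k = 0.571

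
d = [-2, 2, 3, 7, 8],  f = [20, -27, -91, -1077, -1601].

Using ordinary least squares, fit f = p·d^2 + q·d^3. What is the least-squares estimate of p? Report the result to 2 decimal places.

p = -0.95

With design matrix A, AᵀA = [[6610, 49818]; [49818, 380650]] and Aᵀf = [-156084, -1191956]ᵀ.
Eliminating q: 380650·(row 1) − 49818·(row 2) gives 34263376·p = 380650·(-156084) − 49818·(-1191956) = -32510592, so p = -88344/93107.
Then q = ((-1191956) − 49818·(-88344/93107))/380650 = -6439778/2141461.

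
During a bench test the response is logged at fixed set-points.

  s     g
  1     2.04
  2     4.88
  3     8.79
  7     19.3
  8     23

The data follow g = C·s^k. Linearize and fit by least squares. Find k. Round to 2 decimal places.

k = 1.15

Taking logs, ln g = k·ln s + ln C, so regress ln g on ln s.
XᵀX = [[9.7980, 5.8171]; [5.8171, 5]], rhs = [15.7669, 10.5673]ᵀ  (here Σln s = 5.8171, Σ(ln s)² = 9.7980, Σln g = 10.5673, Σln s·ln g = 15.7669).
Solving (det = 15.1514): k = 1.14597, ln C = 0.78021.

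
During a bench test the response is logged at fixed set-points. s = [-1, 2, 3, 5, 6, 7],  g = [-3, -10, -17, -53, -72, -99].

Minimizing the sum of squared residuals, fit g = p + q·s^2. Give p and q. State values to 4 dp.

The normal system XᵀX·[p, q]ᵀ = Xᵀg is [[6, 124]; [124, 4420]]·[p, q]ᵀ = [-254, -8964]ᵀ.
Determinant 6·4420 − 124² = 11144.
p = ((-254)·4420 − 124·(-8964))/11144 = -1; q = (6·(-8964) − 124·(-254))/11144 = -2.

p = -1.0000, q = -2.0000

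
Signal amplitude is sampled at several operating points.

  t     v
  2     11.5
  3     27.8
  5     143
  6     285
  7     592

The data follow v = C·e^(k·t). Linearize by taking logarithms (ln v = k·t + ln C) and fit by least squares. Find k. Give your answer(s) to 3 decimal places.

Taking logs, ln v = k·t + ln C, so regress ln v on t.
Σt = 23.0000, Σ(t)² = 123.0000, Σln v = 22.7662, Σt·ln v = 118.2735.
Equations: 123.0000·k + 23.0000·ln C = 118.2735;  23.0000·k + 5·ln C = 22.7662.
Solving (det = 86.0000): k = 0.78773, ln C = 0.92971.

k = 0.788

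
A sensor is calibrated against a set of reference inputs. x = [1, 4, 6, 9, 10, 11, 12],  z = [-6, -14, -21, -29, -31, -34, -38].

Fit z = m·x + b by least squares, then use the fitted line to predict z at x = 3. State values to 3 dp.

ẑ = -11.655

The normal system AᵀA·[m, b]ᵀ = Aᵀz is [[499, 53]; [53, 7]]·[m, b]ᵀ = [-1589, -173]ᵀ.
Δ = 499·7 − 53² = 684.
m = ((-1589)·7 − 53·(-173))/684 = -977/342; b = (499·(-173) − 53·(-1589))/684 = -1055/342.
At x = 3: ẑ = (-977/342)·(3) + (-1055/342)·(1) = -1993/171.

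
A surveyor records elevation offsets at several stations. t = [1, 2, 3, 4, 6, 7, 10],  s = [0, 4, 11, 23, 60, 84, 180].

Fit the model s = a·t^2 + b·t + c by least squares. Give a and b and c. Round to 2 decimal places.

The normal system AᵀA·[a, b, c]ᵀ = Aᵀs is [[14051, 1659, 215]; [1659, 215, 33]; [215, 33, 7]]·[a, b, c]ᵀ = [24759, 2881, 362]ᵀ.
Solving the 3×3 system (Gaussian elimination) gives a = 184175/91042, b = -201073/91042, c = -358/45521.

a = 2.02, b = -2.21, c = -0.01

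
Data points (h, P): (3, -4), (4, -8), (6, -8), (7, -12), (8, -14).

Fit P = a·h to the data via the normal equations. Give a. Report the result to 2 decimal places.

The normal system AᵀA·[a]ᵀ = AᵀP is [[174]]·[a]ᵀ = [-288]ᵀ.
a = (-288)/174 = -1.65517.

a = -1.66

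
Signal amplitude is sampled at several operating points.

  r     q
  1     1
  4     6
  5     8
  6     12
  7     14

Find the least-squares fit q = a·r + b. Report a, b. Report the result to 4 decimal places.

Normal-equation sums: Σr·r = 127, Σr = 23, Σ1 = 5.
For Aᵀq: Σr·q = 235, Σq = 41.
So AᵀA·[a, b]ᵀ = Aᵀq: [[127, 23]; [23, 5]]·[a, b]ᵀ = [235, 41]ᵀ.
Determinant 127·5 − 23² = 106.
a = (235·5 − 23·41)/106 = 116/53; b = (127·41 − 23·235)/106 = -99/53.

a = 2.1887, b = -1.8679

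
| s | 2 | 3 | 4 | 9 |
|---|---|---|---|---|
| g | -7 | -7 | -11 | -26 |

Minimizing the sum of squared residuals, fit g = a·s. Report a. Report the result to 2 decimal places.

Sums needed: Σs·s = 110.
Right-hand side: Σs·g = -313.
So AᵀA·[a]ᵀ = Aᵀg: [[110]]·[a]ᵀ = [-313]ᵀ.
a = (-313)/110 = -2.84545.

a = -2.85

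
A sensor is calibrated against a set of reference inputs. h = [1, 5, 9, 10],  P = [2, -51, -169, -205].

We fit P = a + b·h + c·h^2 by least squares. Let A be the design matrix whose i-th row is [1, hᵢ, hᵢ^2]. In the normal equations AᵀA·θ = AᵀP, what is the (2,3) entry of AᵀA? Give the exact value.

Row 2 ↔ basis h, column 3 ↔ basis h^2, so (AᵀA)_{2,3} = Σᵢ (h)·(h^2) = (1)·(1) + (5)·(25) + (9)·(81) + (10)·(100) = 1855.

1855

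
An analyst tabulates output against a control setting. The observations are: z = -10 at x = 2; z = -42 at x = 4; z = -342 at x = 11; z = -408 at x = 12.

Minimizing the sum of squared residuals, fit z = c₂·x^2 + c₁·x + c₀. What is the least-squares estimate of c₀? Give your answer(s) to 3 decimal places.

c₀ = -1.352

Entries of MᵀM: Σx^2·x^2 = 35649, Σx^2·x = 3131, Σx^2 = 285, Σx·x = 285, Σx = 29, Σ1 = 4.
For Mᵀz: Σx^2·z = -100846, Σx·z = -8846, Σz = -802.
MᵀM·[c₂, c₁, c₀]ᵀ = Mᵀz becomes [[35649, 3131, 285]; [3131, 285, 29]; [285, 29, 4]]·[c₂, c₁, c₀]ᵀ = [-100846, -8846, -802]ᵀ.
Solving the 3×3 system (Gaussian elimination) gives c₂ = -39047/13178, c₁ = 21755/13178, c₀ = -8907/6589.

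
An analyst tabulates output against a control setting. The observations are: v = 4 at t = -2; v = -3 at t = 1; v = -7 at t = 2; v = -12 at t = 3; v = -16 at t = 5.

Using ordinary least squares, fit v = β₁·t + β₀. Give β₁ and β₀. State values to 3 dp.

β₁ = -2.978, β₀ = -1.440

Entries of AᵀA: Σt·t = 43, Σt = 9, Σ1 = 5.
For Aᵀv: Σt·v = -141, Σv = -34.
Eliminating β₀: 5·(row 1) − 9·(row 2) gives 134·β₁ = 5·(-141) − 9·(-34) = -399, so β₁ = -399/134.
Then β₀ = ((-34) − 9·(-399/134))/5 = -193/134.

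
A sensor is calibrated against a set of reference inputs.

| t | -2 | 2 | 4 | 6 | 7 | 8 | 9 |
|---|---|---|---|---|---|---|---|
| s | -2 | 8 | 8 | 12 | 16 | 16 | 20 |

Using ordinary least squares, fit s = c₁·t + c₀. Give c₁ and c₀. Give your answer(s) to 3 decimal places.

c₁ = 1.859, c₀ = 2.116

Sums needed: Σt·t = 254, Σt = 34, Σ1 = 7.
For Xᵀs: Σt·s = 544, Σs = 78.
So XᵀX·[c₁, c₀]ᵀ = Xᵀs: [[254, 34]; [34, 7]]·[c₁, c₀]ᵀ = [544, 78]ᵀ.
Δ = 254·7 − 34² = 622.
c₁ = (544·7 − 34·78)/622 = 578/311; c₀ = (254·78 − 34·544)/622 = 658/311.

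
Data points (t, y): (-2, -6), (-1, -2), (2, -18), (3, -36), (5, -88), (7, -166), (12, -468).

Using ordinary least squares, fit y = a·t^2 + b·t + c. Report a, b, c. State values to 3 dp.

a = -3.034, b = -2.536, c = -0.282

Normal-equation sums: Σt^2·t^2 = 23876, Σt^2·t = 2222, Σt^2 = 236, Σt·t = 236, Σt = 26, Σ1 = 7.
And Σt^2·y = -78148, Σt·y = -7348, Σy = -784.
Inverting the 3×3 Gram matrix, [a, b, c]ᵀ = [-724714/238843, -605734/238843, -67332/238843]ᵀ.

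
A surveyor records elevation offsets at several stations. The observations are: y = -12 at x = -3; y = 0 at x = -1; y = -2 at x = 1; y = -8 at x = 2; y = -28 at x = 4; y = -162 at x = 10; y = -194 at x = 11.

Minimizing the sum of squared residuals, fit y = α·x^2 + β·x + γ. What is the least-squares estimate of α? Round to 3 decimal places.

With design matrix A, AᵀA = [[24996, 2376, 252]; [2376, 252, 24]; [252, 24, 7]] and Aᵀy = [-40264, -3848, -406]ᵀ.
Row-reducing yields α = -10360/6747, β = -48062/60723, γ = -170/20241.

α = -1.535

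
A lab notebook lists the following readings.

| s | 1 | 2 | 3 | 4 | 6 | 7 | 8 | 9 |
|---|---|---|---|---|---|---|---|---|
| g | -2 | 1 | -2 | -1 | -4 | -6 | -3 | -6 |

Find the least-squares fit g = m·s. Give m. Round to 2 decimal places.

m = -0.59

MᵀM·[m]ᵀ = Mᵀg reads: 260·m = -154.
Hence m = -154 / 260 ≈ -0.592308.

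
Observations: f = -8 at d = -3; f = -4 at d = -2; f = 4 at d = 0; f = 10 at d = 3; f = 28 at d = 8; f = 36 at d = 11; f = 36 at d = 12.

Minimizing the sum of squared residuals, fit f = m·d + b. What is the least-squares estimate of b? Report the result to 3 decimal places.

b = 2.163

From the data, Σd·d = 351, Σd = 29, Σ1 = 7.
Moment sums: Σd·f = 1114, Σf = 102.
AᵀA·[m, b]ᵀ = Aᵀf becomes [[351, 29]; [29, 7]]·[m, b]ᵀ = [1114, 102]ᵀ.
det = 351·7 − 29² = 1616.
m = (1114·7 − 29·102)/1616 = 605/202; b = (351·102 − 29·1114)/1616 = 437/202.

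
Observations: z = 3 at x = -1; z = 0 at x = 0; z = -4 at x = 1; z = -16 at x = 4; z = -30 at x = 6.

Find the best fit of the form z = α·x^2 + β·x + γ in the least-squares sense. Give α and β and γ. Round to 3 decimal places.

Forming MᵀM = [[1554, 280, 54]; [280, 54, 10]; [54, 10, 5]] and Mᵀz = [-1337, -251, -47]ᵀ gives MᵀM·[α, β, γ]ᵀ = Mᵀz.
Solving the 3×3 system (Gaussian elimination) gives α = -2989/8558, β = -24397/8558, γ = 315/4279.

α = -0.349, β = -2.851, γ = 0.074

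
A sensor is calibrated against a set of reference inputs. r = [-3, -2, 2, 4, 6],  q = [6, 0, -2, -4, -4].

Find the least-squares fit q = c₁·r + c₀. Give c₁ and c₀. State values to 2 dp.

Compute the Gram sums: Σr·r = 69, Σr = 7, Σ1 = 5.
For Mᵀq: Σr·q = -62, Σq = -4.
MᵀM·[c₁, c₀]ᵀ = Mᵀq becomes [[69, 7]; [7, 5]]·[c₁, c₀]ᵀ = [-62, -4]ᵀ.
Eliminating c₀: 5·(row 1) − 7·(row 2) gives 296·c₁ = 5·(-62) − 7·(-4) = -282, so c₁ = -141/148.
Then c₀ = ((-4) − 7·(-141/148))/5 = 79/148.

c₁ = -0.95, c₀ = 0.53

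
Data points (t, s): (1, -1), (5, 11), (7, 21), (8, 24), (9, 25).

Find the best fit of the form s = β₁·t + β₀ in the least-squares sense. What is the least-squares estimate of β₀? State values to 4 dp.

With design matrix X, XᵀX = [[220, 30]; [30, 5]] and Xᵀs = [618, 80]ᵀ.
Δ = 220·5 − 30² = 200.
β₁ = (618·5 − 30·80)/200 = 69/20; β₀ = (220·80 − 30·618)/200 = -47/10.

β₀ = -4.7000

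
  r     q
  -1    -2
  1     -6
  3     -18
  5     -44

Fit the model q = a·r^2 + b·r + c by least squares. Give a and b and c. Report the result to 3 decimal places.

a = -1.375, b = -1.400, c = -2.325

With design matrix A, AᵀA = [[708, 152, 36]; [152, 36, 8]; [36, 8, 4]] and Aᵀq = [-1270, -278, -70]ᵀ.
Row-reducing yields a = -11/8, b = -7/5, c = -93/40.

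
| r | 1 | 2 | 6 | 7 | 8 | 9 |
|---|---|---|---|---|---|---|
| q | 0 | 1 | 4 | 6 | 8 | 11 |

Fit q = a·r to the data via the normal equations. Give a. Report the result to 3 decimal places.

a = 0.983

Entries of MᵀM: Σr·r = 235.
And Σr·q = 231.
Normal equations: [[235]]·[a]ᵀ = [231]ᵀ.
a = 231/235 = 0.982979.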